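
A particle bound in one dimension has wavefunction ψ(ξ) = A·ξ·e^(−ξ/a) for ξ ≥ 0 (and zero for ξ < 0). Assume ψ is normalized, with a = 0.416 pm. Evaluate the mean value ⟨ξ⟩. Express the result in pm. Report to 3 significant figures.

⟨ξ⟩ ≈ 0.624 pm

The expectation value is the |ψ|²-weighted average of ξ: ∫ ξ|ψ|² dξ.
Evaluating both integrals, ⟨ξ⟩ = 3·a/2.
With a = 0.416, ⟨ξ⟩ = 0.6240.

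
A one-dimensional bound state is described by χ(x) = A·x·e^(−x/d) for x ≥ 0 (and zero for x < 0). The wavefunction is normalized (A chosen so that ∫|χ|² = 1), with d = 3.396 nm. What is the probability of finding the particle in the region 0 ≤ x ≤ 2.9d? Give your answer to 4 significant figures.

P ≈ 0.9285

P = ∫_{0}^{2.9d} |χ(x)|² dx.
The normalization integral ∫|χ|²dx over the whole domain equals d^3/4·A², and A² cancels in the ratio.
Substituting u = x/d, A² and the length scale cancel in the ratio: P = ∫_{0}^{2.9} u^2·e^(-2·u) du / ∫_{0}^{∞} u^2·e^(-2·u) du.
With ∫ u^2·e^(-2·u) du = -(2·u^2 + 2·u + 1)·e^(-2·u)/4 + C, the region integral is 1/4 - 1181·e^(-29/5)/200 and the full one is 1/4.
This works out to P = 0.92849.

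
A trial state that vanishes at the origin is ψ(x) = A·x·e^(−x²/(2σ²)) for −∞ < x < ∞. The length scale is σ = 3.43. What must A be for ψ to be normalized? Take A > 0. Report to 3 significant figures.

A ≈ 0.167

The normalization condition is ∫|ψ|² dx = 1 from −∞ to ∞.
Differentiating ∫e^(−αx²) dx = √(π/α) under α to get the higher moments, the integral (without the A² prefactor) comes out to √(π)·σ^3/2.
Setting this equal to 1 gives A² = 1/(√(π)·σ^3/2).
Plugging in σ = 3.43 yields A = 0.1672.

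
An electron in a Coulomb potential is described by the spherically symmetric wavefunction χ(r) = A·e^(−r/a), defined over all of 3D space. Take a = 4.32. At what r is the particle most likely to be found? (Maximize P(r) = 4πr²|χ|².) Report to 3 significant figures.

r ≈ 4.32

Differentiate P(r) = 4πr²|χ|² with respect to r and set to zero.
Solving yields r = a.
With a = 4.32, the most probable radial distance is 4.320.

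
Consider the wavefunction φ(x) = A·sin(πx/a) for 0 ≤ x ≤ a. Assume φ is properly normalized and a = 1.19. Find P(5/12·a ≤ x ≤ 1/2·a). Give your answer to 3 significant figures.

P ≈ 0.163

|φ|² is the probability density, so P = ∫_{5/12·a}^{1/2·a} |φ|² dx.
The normalization integral ∫|φ|²dx over the whole domain equals a/2·A², and A² cancels in the ratio.
In terms of u = x/a (A² and the length scale cancel between numerator and denominator), P = [∫_{5/12}^{1/2} sin(π·u)^2 du] / [∫_{0}^{1} sin(π·u)^2 du].
An antiderivative of sin(π·u)^2 is u/2 - sin(2·π·u)/(4·π); evaluating from 5/12 to 1/2 gives 1/(8·π) + 1/24, while the full integral is 1/2.
The result is P = (3 + π)/(12·π).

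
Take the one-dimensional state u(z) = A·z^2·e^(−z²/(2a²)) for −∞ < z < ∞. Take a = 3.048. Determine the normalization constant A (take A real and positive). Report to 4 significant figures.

A ≈ 0.05347

Require ∫ |u|² dz = 1 over the whole domain.
Carrying out the integral gives A² · 3·√(π)·a^5/4.
Hence A² = 1/[3·√(π)·a^5/4].
Plugging in a = 3.048 yields A = 0.053474.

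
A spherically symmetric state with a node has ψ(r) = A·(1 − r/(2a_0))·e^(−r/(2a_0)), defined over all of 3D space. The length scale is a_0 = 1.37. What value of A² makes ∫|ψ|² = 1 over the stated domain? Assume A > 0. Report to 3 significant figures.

A^2 ≈ 0.0155

Normalization requires ∫|ψ|² 4πr² dr = 1, integrated from 0 to ∞.
Using ∫₀^∞ rⁿ e^(−αr) dr = n!/αⁿ⁺¹, the integral (without the A² prefactor) comes out to 8·π·a_0^3.
Hence A² = 1/[8·π·a_0^3].
With a_0 = 1.37: A² = 0.01547 and A = 0.1244.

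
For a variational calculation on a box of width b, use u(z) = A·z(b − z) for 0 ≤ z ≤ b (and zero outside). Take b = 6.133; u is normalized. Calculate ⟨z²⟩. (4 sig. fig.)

⟨z^2⟩ ≈ 10.75

By definition ⟨z²⟩ = ∫ z^2 |u(z)|² dz.
Expanding the polynomial and integrating term by term, since the A² factors cancel between numerator and denominator, ⟨z²⟩ = 2·b^2/7.
With b = 6.133, ⟨z^2⟩ = 10.747.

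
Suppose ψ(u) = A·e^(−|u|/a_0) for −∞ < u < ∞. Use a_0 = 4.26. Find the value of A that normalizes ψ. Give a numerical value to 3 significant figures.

A ≈ 0.485

We need A² ∫|f|² du = 1, taking the integral from −∞ to ∞.
Carrying out the integral gives A² · a_0.
Setting this equal to 1 gives A² = 1/(a_0).
Substituting a_0 = 4.26 gives A² = 0.2347, so A = 0.4845.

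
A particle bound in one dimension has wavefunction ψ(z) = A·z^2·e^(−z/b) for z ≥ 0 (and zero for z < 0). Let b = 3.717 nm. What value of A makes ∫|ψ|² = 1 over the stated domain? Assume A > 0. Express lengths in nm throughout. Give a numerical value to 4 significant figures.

Normalization requires ∫|ψ|² dz = 1, integrated from 0 to ∞.
∫|ψ|² dz = A²·(3·b^5/4).
Substituting b = 3.717 gives A² = 0.0018792, so A = 0.043350.

A ≈ 0.04335 nm^(-5/2)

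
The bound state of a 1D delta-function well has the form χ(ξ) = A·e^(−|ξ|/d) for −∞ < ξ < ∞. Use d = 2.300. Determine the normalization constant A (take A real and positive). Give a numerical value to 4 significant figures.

A ≈ 0.6594

Normalization requires ∫|χ|² dξ = 1, integrated from −∞ to ∞.
The integral (without the A² prefactor) comes out to d.
Setting this equal to 1 gives A² = 1/(d).
Substituting d = 2.300 gives A² = 0.43478, so A = 0.65938.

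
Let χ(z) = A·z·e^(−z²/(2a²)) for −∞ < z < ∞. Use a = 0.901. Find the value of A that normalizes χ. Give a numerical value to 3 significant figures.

We need A² ∫|f|² dz = 1, taking the integral from −∞ to ∞.
Carrying out the integral gives A² · √(π)·a^3/2.
Hence A² = 1/[√(π)·a^3/2].
Substituting a = 0.901 gives A² = 1.543, so A = 1.242.

A ≈ 1.24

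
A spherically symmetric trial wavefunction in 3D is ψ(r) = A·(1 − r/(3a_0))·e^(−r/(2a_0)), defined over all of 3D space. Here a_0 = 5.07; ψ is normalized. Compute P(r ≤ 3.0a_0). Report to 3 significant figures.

Integrate the radial probability density 4πr²|ψ|² over r ≤ 3.0a_0.
Normalization gives A² = 1/(8·π·a_0^3/3).
Substituting u = r/a_0, A², 4π and the length scale all cancel in the ratio: P = ∫_{0}^{3.0} u^2·(1 - u/3)^2·e^(-u) du / ∫_{0}^{∞} u^2·(1 - u/3)^2·e^(-u) du.
Using ∫ u^2·(1 - u/3)^2·e^(-u) du = (-u^4 + 2·u^3 - 3·u^2 - 6·u - 6)·e^(-u)/9, the numerator is 2/3 - 26·e^(-3)/3 and the denominator is 2/3.
This evaluates to P = 0.3528.

P ≈ 0.353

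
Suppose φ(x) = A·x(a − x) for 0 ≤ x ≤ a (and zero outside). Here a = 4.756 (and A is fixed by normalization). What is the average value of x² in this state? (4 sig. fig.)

⟨x²⟩ = ∫ x^2 |φ|² dx over the full domain.
The ratio of the moment integral to the normalization integral gives ⟨x²⟩ = 2·a^2/7.
With a = 4.756, ⟨x^2⟩ = 6.4627.

⟨x^2⟩ ≈ 6.463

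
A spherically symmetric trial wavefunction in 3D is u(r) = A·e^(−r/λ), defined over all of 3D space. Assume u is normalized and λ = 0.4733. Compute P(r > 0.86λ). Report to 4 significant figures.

With dV = 4πr²dr, the probability is ∫|u|² dV over r > 0.86λ.
The full normalization integral is A²·[π·λ^3] = 1, fixing A².
Substituting t = r/λ, A², 4π and the length scale all cancel in the ratio: P = ∫_{0.86}^{∞} t^2·e^(-2·t) dt / ∫_{0}^{∞} t^2·e^(-2·t) dt.
With ∫ t^2·e^(-2·t) dt = -(2·t^2 + 2·t + 1)·e^(-2·t)/4 + C, the region integral is 5249·e^(-43/25)/5000 and the full one is 1/4.
The region integral divided by the full integral gives P = 0.75193.

P ≈ 0.7519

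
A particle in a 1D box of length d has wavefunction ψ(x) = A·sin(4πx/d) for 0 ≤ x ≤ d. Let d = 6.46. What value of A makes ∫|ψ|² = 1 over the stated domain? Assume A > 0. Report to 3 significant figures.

A ≈ 0.556

The normalization condition is ∫|ψ|² dx = 1 from 0 to d.
∫|ψ|² dx = A²·(d/2).
Hence A² = 1/[d/2].
Substituting d = 6.46 gives A² = 0.3096, so A = 0.5564.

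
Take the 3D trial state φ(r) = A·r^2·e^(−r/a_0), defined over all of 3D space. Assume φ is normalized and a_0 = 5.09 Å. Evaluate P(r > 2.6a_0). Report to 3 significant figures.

P ≈ 0.732

Integrate the radial probability density 4πr²|φ|² over r > 2.6a_0.
Normalization gives A² = 1/(45·π·a_0^7/2).
Let u = r/a_0; then A², 4π and the length scale all cancel, so P = ∫_{2.6}^{∞} u^6·e^(-2·u) du ÷ ∫_{0}^{∞} u^6·e^(-2·u) du.
With ∫ u^6·e^(-2·u) du = -(4·u^6 + 12·u^5 + 30·u^4 + 60·u^3 + 90·u^2 + 90·u + 45)·e^(-2·u)/8 + C, the region integral is ≈ 4.1197 and the full one is 45/8.
Taking the ratio yields P = 0.7324.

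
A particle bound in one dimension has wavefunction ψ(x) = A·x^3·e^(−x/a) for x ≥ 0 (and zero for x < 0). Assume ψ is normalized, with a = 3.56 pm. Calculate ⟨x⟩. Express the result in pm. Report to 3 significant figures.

⟨x⟩ = ∫ x |ψ|² dx over the full domain.
The ratio of the moment integral to the normalization integral gives ⟨x⟩ = 7·a/2.
With a = 3.56, ⟨x⟩ = 12.46.

⟨x⟩ ≈ 12.5 pm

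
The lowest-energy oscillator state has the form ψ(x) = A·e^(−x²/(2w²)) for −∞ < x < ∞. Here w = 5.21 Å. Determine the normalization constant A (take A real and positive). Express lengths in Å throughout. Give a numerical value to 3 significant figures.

Require ∫ |ψ|² dx = 1 over the whole domain.
Using the Gaussian integral ∫_{−∞}^{∞} e^(−αx²) dx = √(π/α), with ψ = A·e^(−x²/(2w²)), the integral evaluates to A²·[√(π)·w].
Substituting w = 5.21 gives A² = 0.1083, so A = 0.3291.

A ≈ 0.329 Å^(-1/2)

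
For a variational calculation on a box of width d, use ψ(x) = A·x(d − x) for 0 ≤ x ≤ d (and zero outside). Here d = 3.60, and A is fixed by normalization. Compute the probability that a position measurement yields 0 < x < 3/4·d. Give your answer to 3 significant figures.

The probability is P = ∫ |ψ|² dx over [0, 3/4·d].
The normalization integral ∫|ψ|²dx over the whole domain equals d^5/30·A², and A² cancels in the ratio.
In terms of u = x/d (A² and the length scale cancel between numerator and denominator), P = [∫_{0}^{3/4} u^2·(1 - u)^2 du] / [∫_{0}^{1} u^2·(1 - u)^2 du].
An antiderivative of u^2·(1 - u)^2 is u^3·(6·u^2 - 15·u + 10)/30; evaluating from 0 to 3/4 gives 153/5120, while the full integral is 1/30.
Evaluating gives P = 459/512.

P ≈ 0.896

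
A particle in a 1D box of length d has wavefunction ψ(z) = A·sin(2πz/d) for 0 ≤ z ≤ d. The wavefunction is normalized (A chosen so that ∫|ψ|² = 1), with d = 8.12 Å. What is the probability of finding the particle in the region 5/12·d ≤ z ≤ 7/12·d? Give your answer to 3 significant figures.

P = ∫_{5/12·d}^{7/12·d} |ψ(z)|² dz.
Since A² = 1/(d/2), this is the region integral divided by the full normalization integral.
In terms of u = z/d (A² and the length scale cancel between numerator and denominator), P = [∫_{5/12}^{7/12} sin(2·π·u)^2 du] / [∫_{0}^{1} sin(2·π·u)^2 du].
Using ∫ sin(2·π·u)^2 du = u/2 - sin(4·π·u)/(8·π), the numerator is -√(3)/(8·π) + 1/12 and the denominator is 1/2.
Taking the ratio, P = (-√(3)/4 + π/6)/π.

P ≈ 0.0288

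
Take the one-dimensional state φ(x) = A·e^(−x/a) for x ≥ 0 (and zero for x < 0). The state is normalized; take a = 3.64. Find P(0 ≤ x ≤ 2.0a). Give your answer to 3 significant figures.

P ≈ 0.982

|φ|² is the probability density, so P = ∫_{0}^{2.0a} |φ|² dx.
The normalization integral ∫|φ|²dx over the whole domain equals a/2·A², and A² cancels in the ratio.
In terms of u = x/a (A² and the length scale cancel between numerator and denominator), P = [∫_{0}^{2.0} e^(-2·u) du] / [∫_{0}^{∞} e^(-2·u) du].
An antiderivative of e^(-2·u) is -e^(-2·u)/2; evaluating from 0 to 2.0 gives 1/2 - e^(-4)/2, while the full integral is 1/2.
This works out to P = 0.9817.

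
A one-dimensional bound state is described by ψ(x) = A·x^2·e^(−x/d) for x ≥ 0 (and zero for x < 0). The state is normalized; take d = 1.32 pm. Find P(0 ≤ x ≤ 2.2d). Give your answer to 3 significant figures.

P ≈ 0.449

P = ∫_{0}^{2.2d} |ψ(x)|² dx.
The normalization integral ∫|ψ|²dx over the whole domain equals 3·d^5/4·A², and A² cancels in the ratio.
Substituting u = x/d, A² and the length scale cancel in the ratio: P = ∫_{0}^{2.2} u^4·e^(-2·u) du / ∫_{0}^{∞} u^4·e^(-2·u) du.
With ∫ u^4·e^(-2·u) du = -(u^4/2 + u^3 + 3·u^2/2 + 3·u/2 + 3/4)·e^(-2·u) + C, the region integral is ≈ 0.33661 and the full one is 3/4.
This works out to P = 0.4488.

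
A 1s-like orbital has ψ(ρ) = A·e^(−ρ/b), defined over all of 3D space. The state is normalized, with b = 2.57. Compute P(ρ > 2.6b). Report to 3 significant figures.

With dV = 4πρ²dρ, the probability is ∫|ψ|² dV over ρ > 2.6b.
Normalization gives A² = 1/(π·b^3).
In terms of u = ρ/b (A², 4π and the length scale all cancel between numerator and denominator), P = [∫_{2.6}^{∞} u^2·e^(-2·u) du] / [∫_{0}^{∞} u^2·e^(-2·u) du].
An antiderivative of u^2·e^(-2·u) is -(2·u^2 + 2·u + 1)·e^(-2·u)/4; evaluating from 2.6 to ∞ gives 493·e^(-26/5)/100, while the full integral is 1/4.
Taking the ratio yields P = 0.1088.

P ≈ 0.109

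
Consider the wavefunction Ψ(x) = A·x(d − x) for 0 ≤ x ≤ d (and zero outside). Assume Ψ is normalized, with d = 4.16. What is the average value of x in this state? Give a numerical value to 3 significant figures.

⟨x⟩ ≈ 2.08

By definition ⟨x⟩ = ∫ x |Ψ(x)|² dx.
Expanding the polynomial and integrating term by term, the ratio of the moment integral to the normalization integral gives ⟨x⟩ = d/2.
With d = 4.16, ⟨x⟩ = 2.080.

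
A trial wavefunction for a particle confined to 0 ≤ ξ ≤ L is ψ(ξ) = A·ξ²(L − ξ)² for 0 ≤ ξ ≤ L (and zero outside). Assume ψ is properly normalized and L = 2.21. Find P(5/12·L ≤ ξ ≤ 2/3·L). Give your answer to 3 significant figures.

P = ∫_{5/12·L}^{2/3·L} |ψ(ξ)|² dξ.
Since A² = 1/(L^9/630), this is the region integral divided by the full normalization integral.
Substituting u = ξ/L, A² and the length scale cancel in the ratio: P = ∫_{5/12}^{2/3} u^4·(1 - u)^4 du / ∫_{0}^{1} u^4·(1 - u)^4 du.
With ∫ u^4·(1 - u)^4 du = u^5·(70·u^4 - 315·u^3 + 540·u^2 - 420·u + 126)/630 + C, the region integral is ≈ 0.00087750 and the full one is 1/630.
Taking the ratio, P = 0.5528.

P ≈ 0.553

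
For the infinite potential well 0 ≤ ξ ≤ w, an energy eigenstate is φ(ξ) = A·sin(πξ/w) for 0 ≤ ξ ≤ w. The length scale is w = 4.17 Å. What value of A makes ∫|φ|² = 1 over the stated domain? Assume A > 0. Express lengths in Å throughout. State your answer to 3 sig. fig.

We need A² ∫|f|² dξ = 1, taking the integral from 0 to w.
With ∫₀^w sin²(nπξ/w) dξ = w/2, the integral (without the A² prefactor) comes out to w/2.
So A² = (w/2)^(−1).
Substituting w = 4.17 gives A² = 0.4796, so A = 0.6925.

A ≈ 0.693 Å^(-1/2)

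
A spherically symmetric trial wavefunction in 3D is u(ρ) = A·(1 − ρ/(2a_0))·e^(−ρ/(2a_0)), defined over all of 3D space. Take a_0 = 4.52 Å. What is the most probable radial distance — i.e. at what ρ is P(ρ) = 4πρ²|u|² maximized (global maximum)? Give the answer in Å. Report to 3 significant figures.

Differentiate P(ρ) = 4πρ²|u|² with respect to ρ and set to zero.
Solving yields ρ = a_0·(√(5) + 3).
With a_0 = 4.52, the most probable radial distance is 23.67 Å.

ρ ≈ 23.7 Å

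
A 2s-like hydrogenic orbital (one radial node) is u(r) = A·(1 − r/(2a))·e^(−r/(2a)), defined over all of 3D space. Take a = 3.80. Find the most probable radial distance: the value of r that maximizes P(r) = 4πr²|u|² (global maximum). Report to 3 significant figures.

The maximum of P(r) = 4πr²|u|² occurs where its derivative vanishes.
Solving yields r = a·(√(5) + 3).
With a = 3.80, the most probable radial distance is 19.90.

r ≈ 19.9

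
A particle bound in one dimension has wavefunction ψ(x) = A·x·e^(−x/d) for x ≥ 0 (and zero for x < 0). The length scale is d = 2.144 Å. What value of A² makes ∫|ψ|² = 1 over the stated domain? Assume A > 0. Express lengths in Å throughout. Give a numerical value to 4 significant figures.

The normalization condition is ∫|ψ|² dx = 1 from 0 to ∞.
With ∫₀^∞ x^2 e^(−αx) dx = 2!/α^3, carrying out the integral gives A² · d^3/4.
Hence A² = 1/[d^3/4].
Substituting d = 2.144 gives A² = 0.40587, so A = 0.63708.

A^2 ≈ 0.4059 Å^(-3)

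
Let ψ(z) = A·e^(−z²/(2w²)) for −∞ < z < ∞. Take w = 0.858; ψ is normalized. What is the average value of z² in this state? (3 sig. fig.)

The expectation value is the |ψ|²-weighted average of z^2: ∫ z^2|ψ|² dz.
Using the Gaussian integral ∫_{−∞}^{∞} e^(−αz²) dz = √(π/α), since the A² factors cancel between numerator and denominator, ⟨z²⟩ = w^2/2.
Putting w = 0.858 gives 0.3681.

⟨z^2⟩ ≈ 0.368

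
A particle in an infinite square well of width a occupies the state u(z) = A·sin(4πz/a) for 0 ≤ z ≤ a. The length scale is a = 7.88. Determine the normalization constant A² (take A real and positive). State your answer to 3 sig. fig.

A^2 ≈ 0.254

Require ∫ |u|² dz = 1 over the whole domain.
Carrying out the integral gives A² · a/2.
So A² = (a/2)^(−1).
Plugging in a = 7.88 yields A = 0.5038.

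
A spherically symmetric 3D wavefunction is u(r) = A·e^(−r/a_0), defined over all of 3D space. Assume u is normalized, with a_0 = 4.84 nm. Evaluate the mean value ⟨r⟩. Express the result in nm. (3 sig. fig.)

⟨r⟩ = ∫ r |u|² 4πr² dr over the full domain.
Evaluating both integrals, ⟨r⟩ = 3·a_0/2.
Putting a_0 = 4.84 gives 7.260.

⟨r⟩ ≈ 7.26 nm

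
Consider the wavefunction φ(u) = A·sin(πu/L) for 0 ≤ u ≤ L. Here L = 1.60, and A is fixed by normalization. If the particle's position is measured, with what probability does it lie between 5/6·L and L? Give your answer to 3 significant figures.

|φ|² is the probability density, so P = ∫_{5/6·L}^{L} |φ|² du.
With A² fixed by ∫|φ|² = 1, i.e. A² = (L/2)^(−1), substitute and integrate.
In terms of t = u/L (A² and the length scale cancel between numerator and denominator), P = [∫_{5/6}^{1} sin(π·t)^2 dt] / [∫_{0}^{1} sin(π·t)^2 dt].
With ∫ sin(π·t)^2 dt = t/2 - sin(2·π·t)/(4·π) + C, the region integral is -√(3)/(8·π) + 1/12 and the full one is 1/2.
Evaluating gives P = (-√(3)/4 + π/6)/π.

P ≈ 0.0288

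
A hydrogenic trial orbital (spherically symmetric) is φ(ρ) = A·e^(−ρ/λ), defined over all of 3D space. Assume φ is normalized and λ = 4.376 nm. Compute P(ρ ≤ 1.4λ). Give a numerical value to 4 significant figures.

P = ∫ |φ|² 4πρ² dρ over ρ ≤ 1.4λ.
A² is fixed by ∫₀^∞ 4πρ²|φ|² dρ = 1, i.e. A² = (π·λ^3)^(−1).
In terms of u = ρ/λ (A², 4π and the length scale all cancel between numerator and denominator), P = [∫_{0}^{1.4} u^2·e^(-2·u) du] / [∫_{0}^{∞} u^2·e^(-2·u) du].
Using ∫ u^2·e^(-2·u) du = -(2·u^2 + 2·u + 1)·e^(-2·u)/4, the numerator is 1/4 - 193·e^(-14/5)/100 and the denominator is 1/4.
Taking the ratio yields P = 0.53055.

P ≈ 0.5305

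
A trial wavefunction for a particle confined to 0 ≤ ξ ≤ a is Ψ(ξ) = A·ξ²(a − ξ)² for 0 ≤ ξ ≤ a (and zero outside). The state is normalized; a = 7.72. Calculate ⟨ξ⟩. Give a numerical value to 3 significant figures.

⟨ξ⟩ = ∫ ξ |Ψ|² dξ over the full domain.
Expanding the polynomial and integrating term by term, the ratio of the moment integral to the normalization integral gives ⟨ξ⟩ = a/2.
With a = 7.72, ⟨ξ⟩ = 3.860.

⟨ξ⟩ ≈ 3.86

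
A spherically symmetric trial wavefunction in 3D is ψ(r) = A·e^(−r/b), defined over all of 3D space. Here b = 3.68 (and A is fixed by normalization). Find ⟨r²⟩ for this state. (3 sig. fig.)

⟨r²⟩ = ∫ r^2 |ψ|² 4πr² dr over the full domain.
Evaluating both integrals, ⟨r²⟩ = 3·b^2.
With b = 3.68, ⟨r^2⟩ = 40.63.

⟨r^2⟩ ≈ 40.6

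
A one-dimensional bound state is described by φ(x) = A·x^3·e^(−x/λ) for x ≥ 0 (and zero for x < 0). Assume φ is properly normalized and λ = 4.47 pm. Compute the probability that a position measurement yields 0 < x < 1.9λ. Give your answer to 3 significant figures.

|φ|² is the probability density, so P = ∫_{0}^{1.9λ} |φ|² dx.
With A² fixed by ∫|φ|² = 1, i.e. A² = (45·λ^7/8)^(−1), substitute and integrate.
Let u = x/λ; then A² and the length scale cancel, so P = ∫_{0}^{1.9} u^6·e^(-2·u) du ÷ ∫_{0}^{∞} u^6·e^(-2·u) du.
Using ∫ u^6·e^(-2·u) du = -(4·u^6 + 12·u^5 + 30·u^4 + 60·u^3 + 90·u^2 + 90·u + 45)·e^(-2·u)/8, the numerator is ≈ 0.51127 and the denominator is 45/8.
Taking the ratio, P = 0.09089.

P ≈ 0.0909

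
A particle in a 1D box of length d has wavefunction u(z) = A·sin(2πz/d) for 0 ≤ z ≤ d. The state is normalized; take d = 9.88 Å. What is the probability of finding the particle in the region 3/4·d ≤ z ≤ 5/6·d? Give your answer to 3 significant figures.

The probability is P = ∫ |u|² dz over [3/4·d, 5/6·d].
Since A² = 1/(d/2), this is the region integral divided by the full normalization integral.
Let t = z/d; then A² and the length scale cancel, so P = ∫_{3/4}^{5/6} sin(2·π·t)^2 dt ÷ ∫_{0}^{1} sin(2·π·t)^2 dt.
An antiderivative of sin(2·π·t)^2 is t/2 - sin(4·π·t)/(8·π); evaluating from 3/4 to 5/6 gives √(3)/(16·π) + 1/24, while the full integral is 1/2.
This works out to P = (√(3)/8 + π/12)/π.

P ≈ 0.152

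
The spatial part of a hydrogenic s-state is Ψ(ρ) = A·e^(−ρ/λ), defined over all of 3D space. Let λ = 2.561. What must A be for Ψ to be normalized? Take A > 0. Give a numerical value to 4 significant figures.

We need A² ∫|f|² 4πρ² dρ = 1, taking the integral from 0 to ∞.
Recall ∫₀^∞ ρ^m e^(−ρ/β) dρ = m!·β^(m+1), carrying out the integral gives A² · π·λ^3.
Hence A² = 1/[π·λ^3].
With λ = 2.561: A² = 0.018951 and A = 0.13766.

A ≈ 0.1377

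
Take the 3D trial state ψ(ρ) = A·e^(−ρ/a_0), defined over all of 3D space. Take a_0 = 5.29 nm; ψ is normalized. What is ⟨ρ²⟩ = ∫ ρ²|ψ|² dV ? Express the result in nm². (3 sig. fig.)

By definition ⟨ρ²⟩ = ∫ ρ^2 |ψ(ρ)|² 4πρ² dρ.
With ∫₀^∞ ρ^4 e^(−αρ) dρ = 4!/α^5, evaluating both integrals, ⟨ρ²⟩ = 3·a_0^2.
With a_0 = 5.29, ⟨ρ^2⟩ = 83.95.

⟨ρ^2⟩ ≈ 84.0 nm^2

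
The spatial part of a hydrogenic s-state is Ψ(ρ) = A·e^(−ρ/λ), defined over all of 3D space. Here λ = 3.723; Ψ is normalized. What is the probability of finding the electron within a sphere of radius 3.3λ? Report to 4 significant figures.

P ≈ 0.9600

Integrate the radial probability density 4πρ²|Ψ|² over ρ ≤ 3.3λ.
A² is fixed by ∫₀^∞ 4πρ²|Ψ|² dρ = 1, i.e. A² = (π·λ^3)^(−1).
In terms of u = ρ/λ (A², 4π and the length scale all cancel between numerator and denominator), P = [∫_{0}^{3.3} u^2·e^(-2·u) du] / [∫_{0}^{∞} u^2·e^(-2·u) du].
Using ∫ u^2·e^(-2·u) du = -(2·u^2 + 2·u + 1)·e^(-2·u)/4, the numerator is 1/4 - 1469·e^(-33/5)/200 and the denominator is 1/4.
This evaluates to P = 0.96003.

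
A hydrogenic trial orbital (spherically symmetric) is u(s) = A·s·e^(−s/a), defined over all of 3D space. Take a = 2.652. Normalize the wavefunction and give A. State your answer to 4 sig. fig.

The normalization condition is ∫|u|² 4πs² ds = 1 from 0 to ∞.
(Spherical symmetry: dV = 4πs² ds.)
Carrying out the integral gives A² · 3·π·a^5.
Hence A² = 1/[3·π·a^5].
Plugging in a = 2.652 yields A = 0.028440.

A ≈ 0.02844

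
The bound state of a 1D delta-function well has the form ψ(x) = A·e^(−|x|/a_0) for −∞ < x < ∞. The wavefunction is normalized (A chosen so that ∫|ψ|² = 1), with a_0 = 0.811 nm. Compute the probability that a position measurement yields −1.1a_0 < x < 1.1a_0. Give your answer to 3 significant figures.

P = ∫_{−1.1a_0}^{1.1a_0} |ψ(x)|² dx.
The normalization integral ∫|ψ|²dx over the whole domain equals a_0·A², and A² cancels in the ratio.
Both integrals are even about x = 0, so only the x ≥ 0 halves are needed (the factors of 2 cancel). Let u = x/a_0; then A² and the length scale cancel, so P = ∫_{0}^{1.1} e^(-2·u) du ÷ ∫_{0}^{∞} e^(-2·u) du.
Using ∫ e^(-2·u) du = -e^(-2·u)/2, the numerator is 1/2 - e^(-11/5)/2 and the denominator is 1/2.
This works out to P = 0.8892.

P ≈ 0.889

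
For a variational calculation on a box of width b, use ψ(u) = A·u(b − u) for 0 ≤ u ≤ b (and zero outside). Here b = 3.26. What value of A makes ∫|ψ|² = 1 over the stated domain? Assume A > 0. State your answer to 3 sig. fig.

Normalization requires ∫|ψ|² du = 1, integrated from 0 to b.
Expanding the polynomial and integrating term by term, with ψ = A·u(b − u), the integral evaluates to A²·[b^5/30].
So A² = (b^5/30)^(−1).
Plugging in b = 3.26 yields A = 0.2854.

A ≈ 0.285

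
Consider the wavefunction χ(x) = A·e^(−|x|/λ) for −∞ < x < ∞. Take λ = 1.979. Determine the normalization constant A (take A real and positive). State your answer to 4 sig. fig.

The normalization condition is ∫|χ|² dx = 1 from −∞ to ∞.
With ∫₀^∞ x^0 e^(−αx) dx = 0!/α^1, with χ = A·e^(−|x|/λ), the integral evaluates to A²·[λ].
Hence A² = 1/[λ].
With λ = 1.979: A² = 0.50531 and A = 0.71085.

A ≈ 0.7108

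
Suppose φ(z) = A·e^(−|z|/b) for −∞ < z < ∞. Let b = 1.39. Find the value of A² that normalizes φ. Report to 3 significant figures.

Normalization requires ∫|φ|² dz = 1, integrated from −∞ to ∞.
Recall ∫₀^∞ z^m e^(−z/β) dz = m!·β^(m+1), carrying out the integral gives A² · b.
So A² = (b)^(−1).
With b = 1.39: A² = 0.7194 and A = 0.8482.

A^2 ≈ 0.719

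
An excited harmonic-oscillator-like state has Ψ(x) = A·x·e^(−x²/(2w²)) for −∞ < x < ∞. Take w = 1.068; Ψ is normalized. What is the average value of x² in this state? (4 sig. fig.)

The expectation value is the |Ψ|²-weighted average of x^2: ∫ x^2|Ψ|² dx.
With ∫_{−∞}^{∞} x^(2m) e^(−αx²) dx = (2m−1)!!·√π / (2^m α^(m+1/2)), since the A² factors cancel between numerator and denominator, ⟨x²⟩ = 3·w^2/2.
Putting w = 1.068 gives 1.7109.

⟨x^2⟩ ≈ 1.711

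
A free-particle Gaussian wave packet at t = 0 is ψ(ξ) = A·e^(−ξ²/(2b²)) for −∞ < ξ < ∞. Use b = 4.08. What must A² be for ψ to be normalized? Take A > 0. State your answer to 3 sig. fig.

A^2 ≈ 0.138

The normalization condition is ∫|ψ|² dξ = 1 from −∞ to ∞.
With ∫_{−∞}^{∞} ξ^(2m) e^(−αξ²) dξ = (2m−1)!!·√π / (2^m α^(m+1/2)), carrying out the integral gives A² · √(π)·b.
So A² = (√(π)·b)^(−1).
Substituting b = 4.08 gives A² = 0.1383, so A = 0.3719.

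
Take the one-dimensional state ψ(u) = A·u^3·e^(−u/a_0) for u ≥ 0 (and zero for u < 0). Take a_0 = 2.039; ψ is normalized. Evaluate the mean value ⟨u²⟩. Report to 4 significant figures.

⟨u^2⟩ ≈ 58.21

By definition ⟨u²⟩ = ∫ u^2 |ψ(u)|² du.
Since the A² factors cancel between numerator and denominator, ⟨u²⟩ = 14·a_0^2.
With a_0 = 2.039, ⟨u^2⟩ = 58.205.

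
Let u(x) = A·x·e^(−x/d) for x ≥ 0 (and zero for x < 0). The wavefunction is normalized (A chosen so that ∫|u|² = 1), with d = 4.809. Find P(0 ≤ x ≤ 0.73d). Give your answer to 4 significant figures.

P ≈ 0.1812

|u|² is the probability density, so P = ∫_{0}^{0.73d} |u|² dx.
The normalization integral ∫|u|²dx over the whole domain equals d^3/4·A², and A² cancels in the ratio.
In terms of t = x/d (A² and the length scale cancel between numerator and denominator), P = [∫_{0}^{0.73} t^2·e^(-2·t) dt] / [∫_{0}^{∞} t^2·e^(-2·t) dt].
An antiderivative of t^2·e^(-2·t) is -(2·t^2 + 2·t + 1)·e^(-2·t)/4; evaluating from 0 to 0.73 gives ≈ 0.0452953, while the full integral is 1/4.
Taking the ratio, P = 0.18118.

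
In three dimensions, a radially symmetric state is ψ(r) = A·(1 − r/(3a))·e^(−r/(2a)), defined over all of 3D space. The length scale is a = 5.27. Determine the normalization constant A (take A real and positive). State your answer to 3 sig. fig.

Normalization requires ∫|ψ|² 4πr² dr = 1, integrated from 0 to ∞.
The angular integral contributes 4π, leaving ∫₀^∞ r²|ψ|² dr.
With ∫₀^∞ r^4 e^(−αr) dr = 4!/α^5, ∫|ψ|² 4πr² dr = A²·(8·π·a^3/3).
Hence A² = 1/[8·π·a^3/3].
With a = 5.27: A² = 0.0008155 and A = 0.02856.

A ≈ 0.0286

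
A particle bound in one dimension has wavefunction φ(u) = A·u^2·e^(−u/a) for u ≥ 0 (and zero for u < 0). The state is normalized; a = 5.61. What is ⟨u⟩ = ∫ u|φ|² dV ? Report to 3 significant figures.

⟨u⟩ = ∫ u |φ|² du over the full domain.
Evaluating both integrals, ⟨u⟩ = 5·a/2.
With a = 5.61, ⟨u⟩ = 14.03.

⟨u⟩ ≈ 14.0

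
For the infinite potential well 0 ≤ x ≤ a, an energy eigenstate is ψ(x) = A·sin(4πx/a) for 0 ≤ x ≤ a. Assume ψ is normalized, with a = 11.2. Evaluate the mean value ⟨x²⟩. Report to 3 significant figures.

⟨x^2⟩ ≈ 41.4

⟨x²⟩ = ∫ x^2 |ψ|² dx over the full domain.
With ∫₀^a sin²(nπx/a) dx = a/2, since the A² factors cancel between numerator and denominator, ⟨x²⟩ = -a^2/(32·π^2) + a^2/3.
Putting a = 11.2 gives 41.42.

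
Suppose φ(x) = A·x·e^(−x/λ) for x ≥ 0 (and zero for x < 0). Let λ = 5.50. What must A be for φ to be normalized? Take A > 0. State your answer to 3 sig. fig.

Normalization requires ∫|φ|² dx = 1, integrated from 0 to ∞.
Recall ∫₀^∞ x^m e^(−x/β) dx = m!·β^(m+1), ∫|φ|² dx = A²·(λ^3/4).
Plugging in λ = 5.50 yields A = 0.1551.

A ≈ 0.155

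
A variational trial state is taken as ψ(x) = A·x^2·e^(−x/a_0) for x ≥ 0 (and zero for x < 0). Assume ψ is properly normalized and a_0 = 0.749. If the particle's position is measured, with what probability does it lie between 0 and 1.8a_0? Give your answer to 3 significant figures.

The probability is P = ∫ |ψ|² dx over [0, 1.8a_0].
With A² fixed by ∫|ψ|² = 1, i.e. A² = (3·a_0^5/4)^(−1), substitute and integrate.
In terms of u = x/a_0 (A² and the length scale cancel between numerator and denominator), P = [∫_{0}^{1.8} u^4·e^(-2·u) du] / [∫_{0}^{∞} u^4·e^(-2·u) du].
Using ∫ u^4·e^(-2·u) du = -(u^4/2 + u^3 + 3·u^2/2 + 3·u/2 + 3/4)·e^(-2·u), the numerator is ≈ 0.22017 and the denominator is 3/4.
This works out to P = 0.2936.

P ≈ 0.294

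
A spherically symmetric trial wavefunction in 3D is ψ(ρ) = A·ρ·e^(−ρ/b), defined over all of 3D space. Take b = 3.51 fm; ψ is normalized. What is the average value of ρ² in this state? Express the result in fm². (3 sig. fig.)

⟨ρ²⟩ = ∫ ρ^2 |ψ|² 4πρ² dρ over the full domain.
Using ∫₀^∞ ρⁿ e^(−αρ) dρ = n!/αⁿ⁺¹, the ratio of the moment integral to the normalization integral gives ⟨ρ²⟩ = 15·b^2/2.
With b = 3.51, ⟨ρ^2⟩ = 92.40.

⟨ρ^2⟩ ≈ 92.4 fm^2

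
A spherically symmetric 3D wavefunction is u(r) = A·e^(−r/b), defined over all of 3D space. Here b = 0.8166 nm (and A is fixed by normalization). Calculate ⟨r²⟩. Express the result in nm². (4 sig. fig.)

The expectation value is the |u|²-weighted average of r^2: ∫ r^2|u|² 4πr² dr.
Since the A² factors cancel between numerator and denominator, ⟨r²⟩ = 3·b^2.
With b = 0.8166, ⟨r^2⟩ = 2.0005.

⟨r^2⟩ ≈ 2.001 nm^2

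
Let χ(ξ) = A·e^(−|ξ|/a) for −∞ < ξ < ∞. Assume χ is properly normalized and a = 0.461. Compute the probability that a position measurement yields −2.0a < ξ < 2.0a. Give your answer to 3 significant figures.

P ≈ 0.982

P = ∫_{−2.0a}^{2.0a} |χ(ξ)|² dξ.
Since A² = 1/(a), this is the region integral divided by the full normalization integral.
Both integrals are even about ξ = 0, so only the ξ ≥ 0 halves are needed (the factors of 2 cancel). Substituting u = ξ/a, A² and the length scale cancel in the ratio: P = ∫_{0}^{2.0} e^(-2·u) du / ∫_{0}^{∞} e^(-2·u) du.
An antiderivative of e^(-2·u) is -e^(-2·u)/2; evaluating from 0 to 2.0 gives 1/2 - e^(-4)/2, while the full integral is 1/2.
The result is P = 0.9817.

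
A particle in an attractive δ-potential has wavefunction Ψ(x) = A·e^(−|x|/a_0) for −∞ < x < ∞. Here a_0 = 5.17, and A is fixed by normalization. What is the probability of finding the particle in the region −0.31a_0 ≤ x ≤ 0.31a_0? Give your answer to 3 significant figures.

The probability is P = ∫ |Ψ|² dx over [−0.31a_0, 0.31a_0].
With A² fixed by ∫|Ψ|² = 1, i.e. A² = (a_0)^(−1), substitute and integrate.
Both integrals are even about x = 0, so only the x ≥ 0 halves are needed (the factors of 2 cancel). In terms of u = x/a_0 (A² and the length scale cancel between numerator and denominator), P = [∫_{0}^{0.31} e^(-2·u) du] / [∫_{0}^{∞} e^(-2·u) du].
With ∫ e^(-2·u) du = -e^(-2·u)/2 + C, the region integral is 1/2 - e^(-31/50)/2 and the full one is 1/2.
Evaluating gives P = 0.4621.

P ≈ 0.462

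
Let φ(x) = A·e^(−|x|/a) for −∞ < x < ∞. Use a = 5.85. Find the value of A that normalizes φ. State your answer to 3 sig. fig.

A ≈ 0.413

We need A² ∫|f|² dx = 1, taking the integral from −∞ to ∞.
Recall ∫₀^∞ x^m e^(−x/β) dx = m!·β^(m+1), with φ = A·e^(−|x|/a), the integral evaluates to A²·[a].
So A² = (a)^(−1).
With a = 5.85: A² = 0.1709 and A = 0.4134.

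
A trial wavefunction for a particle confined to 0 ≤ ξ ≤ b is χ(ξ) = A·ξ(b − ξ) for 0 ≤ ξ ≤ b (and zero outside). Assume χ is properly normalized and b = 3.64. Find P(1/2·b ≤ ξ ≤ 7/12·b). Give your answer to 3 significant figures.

The probability is P = ∫ |χ|² dξ over [1/2·b, 7/12·b].
With A² fixed by ∫|χ|² = 1, i.e. A² = (b^5/30)^(−1), substitute and integrate.
Let u = ξ/b; then A² and the length scale cancel, so P = ∫_{1/2}^{7/12} u^2·(1 - u)^2 du ÷ ∫_{0}^{1} u^2·(1 - u)^2 du.
Using ∫ u^2·(1 - u)^2 du = u^3·(6·u^2 - 15·u + 10)/30, the numerator is ≈ 0.0051127 and the denominator is 1/30.
Evaluating gives P = 0.1534.

P ≈ 0.153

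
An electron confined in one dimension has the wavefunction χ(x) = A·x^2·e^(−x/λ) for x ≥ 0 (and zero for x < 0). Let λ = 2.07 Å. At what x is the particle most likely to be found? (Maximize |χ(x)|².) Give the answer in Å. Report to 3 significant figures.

x ≈ 4.14 Å

Set d/dx [|χ(x)|²] = 0 and solve for x > 0.
Solving yields x = 2·λ.
With λ = 2.07, the most probable position is 4.140 Å.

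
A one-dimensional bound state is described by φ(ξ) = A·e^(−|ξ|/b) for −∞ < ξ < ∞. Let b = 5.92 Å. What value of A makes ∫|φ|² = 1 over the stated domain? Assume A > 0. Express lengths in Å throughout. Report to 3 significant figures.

Normalization requires ∫|φ|² dξ = 1, integrated from −∞ to ∞.
Using ∫₀^∞ ξⁿ e^(−αξ) dξ = n!/αⁿ⁺¹, carrying out the integral gives A² · b.
Hence A² = 1/[b].
Plugging in b = 5.92 yields A = 0.4110.

A ≈ 0.411 Å^(-1/2)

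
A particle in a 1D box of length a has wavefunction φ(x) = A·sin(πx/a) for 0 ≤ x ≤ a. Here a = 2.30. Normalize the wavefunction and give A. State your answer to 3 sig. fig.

The normalization condition is ∫|φ|² dx = 1 from 0 to a.
∫|φ|² dx = A²·(a/2).
So A² = (a/2)^(−1).
With a = 2.30: A² = 0.8696 and A = 0.9325.

A ≈ 0.933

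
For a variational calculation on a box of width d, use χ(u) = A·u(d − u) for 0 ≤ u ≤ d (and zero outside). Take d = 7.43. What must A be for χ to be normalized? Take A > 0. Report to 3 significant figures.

Require ∫ |χ|² du = 1 over the whole domain.
Expanding the polynomial and integrating term by term, ∫|χ|² du = A²·(d^5/30).
Hence A² = 1/[d^5/30].
With d = 7.43: A² = 0.001325 and A = 0.03640.

A ≈ 0.0364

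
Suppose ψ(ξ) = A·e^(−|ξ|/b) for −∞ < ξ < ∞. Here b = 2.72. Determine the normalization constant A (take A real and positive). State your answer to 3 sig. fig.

A ≈ 0.606

The normalization condition is ∫|ψ|² dξ = 1 from −∞ to ∞.
Carrying out the integral gives A² · b.
Hence A² = 1/[b].
With b = 2.72: A² = 0.3676 and A = 0.6063.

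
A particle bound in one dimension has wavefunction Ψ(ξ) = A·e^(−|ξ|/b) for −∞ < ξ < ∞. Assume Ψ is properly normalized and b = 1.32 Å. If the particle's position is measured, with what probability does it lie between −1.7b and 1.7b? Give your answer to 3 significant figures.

P ≈ 0.967

P = ∫_{−1.7b}^{1.7b} |Ψ(ξ)|² dξ.
Since A² = 1/(b), this is the region integral divided by the full normalization integral.
By symmetry take twice the ξ ≥ 0 contribution in numerator and denominator; the 2's cancel. In terms of u = ξ/b (A² and the length scale cancel between numerator and denominator), P = [∫_{0}^{1.7} e^(-2·u) du] / [∫_{0}^{∞} e^(-2·u) du].
With ∫ e^(-2·u) du = -e^(-2·u)/2 + C, the region integral is 1/2 - e^(-17/5)/2 and the full one is 1/2.
Evaluating gives P = 0.9666.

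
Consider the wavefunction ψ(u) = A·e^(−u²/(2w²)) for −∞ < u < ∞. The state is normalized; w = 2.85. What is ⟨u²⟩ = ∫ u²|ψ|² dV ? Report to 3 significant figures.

⟨u²⟩ = ∫ u^2 |ψ|² du over the full domain.
Since the A² factors cancel between numerator and denominator, ⟨u²⟩ = w^2/2.
With w = 2.85, ⟨u^2⟩ = 4.061.

⟨u^2⟩ ≈ 4.06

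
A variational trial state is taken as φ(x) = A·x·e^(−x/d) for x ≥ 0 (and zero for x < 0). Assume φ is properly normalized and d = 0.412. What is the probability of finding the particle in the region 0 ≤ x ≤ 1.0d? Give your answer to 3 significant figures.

|φ|² is the probability density, so P = ∫_{0}^{1.0d} |φ|² dx.
With A² fixed by ∫|φ|² = 1, i.e. A² = (d^3/4)^(−1), substitute and integrate.
In terms of u = x/d (A² and the length scale cancel between numerator and denominator), P = [∫_{0}^{1.0} u^2·e^(-2·u) du] / [∫_{0}^{∞} u^2·e^(-2·u) du].
With ∫ u^2·e^(-2·u) du = -(2·u^2 + 2·u + 1)·e^(-2·u)/4 + C, the region integral is 1/4 - 5·e^(-2)/4 and the full one is 1/4.
Taking the ratio, P = 0.3233.

P ≈ 0.323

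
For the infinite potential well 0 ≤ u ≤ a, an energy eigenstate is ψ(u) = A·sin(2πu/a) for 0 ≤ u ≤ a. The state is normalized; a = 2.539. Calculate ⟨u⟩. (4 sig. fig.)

⟨u⟩ ≈ 1.270

By definition ⟨u⟩ = ∫ u |ψ(u)|² du.
Since the A² factors cancel between numerator and denominator, ⟨u⟩ = a/2.
With a = 2.539, ⟨u⟩ = 1.2695.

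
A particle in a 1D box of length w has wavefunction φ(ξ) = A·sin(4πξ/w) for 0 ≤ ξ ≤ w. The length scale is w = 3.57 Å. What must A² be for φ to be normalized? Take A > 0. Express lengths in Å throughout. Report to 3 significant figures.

We need A² ∫|f|² dξ = 1, taking the integral from 0 to w.
With ∫₀^w sin²(nπξ/w) dξ = w/2, ∫|φ|² dξ = A²·(w/2).
Setting this equal to 1 gives A² = 1/(w/2).
With w = 3.57: A² = 0.5602 and A = 0.7485.

A^2 ≈ 0.560 Å^(-1)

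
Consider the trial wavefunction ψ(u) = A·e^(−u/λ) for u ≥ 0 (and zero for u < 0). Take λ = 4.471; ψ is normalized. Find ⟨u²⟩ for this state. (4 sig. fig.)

⟨u^2⟩ ≈ 9.995

By definition ⟨u²⟩ = ∫ u^2 |ψ(u)|² du.
Using ∫₀^∞ uⁿ e^(−αu) du = n!/αⁿ⁺¹, evaluating both integrals, ⟨u²⟩ = λ^2/2.
Putting λ = 4.471 gives 9.9949.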